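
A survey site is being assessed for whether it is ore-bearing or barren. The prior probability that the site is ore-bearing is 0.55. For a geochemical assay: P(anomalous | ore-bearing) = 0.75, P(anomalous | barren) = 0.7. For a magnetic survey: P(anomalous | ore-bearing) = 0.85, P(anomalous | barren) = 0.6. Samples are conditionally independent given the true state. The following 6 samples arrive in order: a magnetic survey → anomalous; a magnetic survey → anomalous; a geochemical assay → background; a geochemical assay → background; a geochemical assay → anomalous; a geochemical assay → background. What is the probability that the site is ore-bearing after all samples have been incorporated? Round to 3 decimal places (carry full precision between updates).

After a magnetic survey='anomalous': P(ore) = 0.85·0.5500 / (0.85·0.5500 + 0.6·0.4500) ≈ 0.6339
After a magnetic survey='anomalous': P(ore) = 0.85·0.6339 / (0.85·0.6339 + 0.6·0.3661) ≈ 0.7104
After a geochemical assay='background': P(ore) = 0.25·0.7104 / (0.25·0.7104 + 0.3·0.2896) ≈ 0.6715
After a geochemical assay='background': P(ore) = 0.25·0.6715 / (0.25·0.6715 + 0.3·0.3285) ≈ 0.6301
After a geochemical assay='anomalous': P(ore) = 0.75·0.6301 / (0.75·0.6301 + 0.7·0.3699) ≈ 0.6460
After a geochemical assay='background': P(ore) = 0.25·0.6460 / (0.25·0.6460 + 0.3·0.3540) ≈ 0.6033

0.603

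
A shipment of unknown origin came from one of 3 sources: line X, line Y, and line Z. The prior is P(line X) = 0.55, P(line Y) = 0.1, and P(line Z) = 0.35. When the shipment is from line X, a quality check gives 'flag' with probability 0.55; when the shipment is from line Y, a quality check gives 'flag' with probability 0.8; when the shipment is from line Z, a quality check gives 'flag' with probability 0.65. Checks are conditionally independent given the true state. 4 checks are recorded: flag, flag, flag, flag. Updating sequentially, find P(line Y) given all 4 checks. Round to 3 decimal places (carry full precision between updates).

After 'flag': normaliser = 0.55·0.5500 + 0.8·0.1000 + 0.65·0.3500; P(line X) ≈ 0.4959, P(line Y) ≈ 0.1311, P(line Z) ≈ 0.3730
After 'flag': normaliser = 0.55·0.4959 + 0.8·0.1311 + 0.65·0.3730; P(line X) ≈ 0.4399, P(line Y) ≈ 0.1692, P(line Z) ≈ 0.3909
After 'flag': normaliser = 0.55·0.4399 + 0.8·0.1692 + 0.65·0.3909; P(line X) ≈ 0.3832, P(line Y) ≈ 0.2144, P(line Z) ≈ 0.4025
After 'flag': normaliser = 0.55·0.3832 + 0.8·0.2144 + 0.65·0.4025; P(line X) ≈ 0.3273, P(line Y) ≈ 0.2664, P(line Z) ≈ 0.4063

0.266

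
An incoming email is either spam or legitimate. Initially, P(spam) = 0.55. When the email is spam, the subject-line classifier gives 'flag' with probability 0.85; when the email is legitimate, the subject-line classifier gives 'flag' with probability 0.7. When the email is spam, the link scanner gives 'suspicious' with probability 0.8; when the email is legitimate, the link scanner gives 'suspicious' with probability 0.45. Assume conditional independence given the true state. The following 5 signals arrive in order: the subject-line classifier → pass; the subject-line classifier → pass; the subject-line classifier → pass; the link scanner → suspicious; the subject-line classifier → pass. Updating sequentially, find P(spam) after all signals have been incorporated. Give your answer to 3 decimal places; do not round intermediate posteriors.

0.120

After the subject-line classifier='pass': P(spam) = 0.15·0.5500 / (0.15·0.5500 + 0.3·0.4500) ≈ 0.3793
After the subject-line classifier='pass': P(spam) = 0.15·0.3793 / (0.15·0.3793 + 0.3·0.6207) ≈ 0.2340
After the subject-line classifier='pass': P(spam) = 0.15·0.2340 / (0.15·0.2340 + 0.3·0.7660) ≈ 0.1325
After the link scanner='suspicious': P(spam) = 0.8·0.1325 / (0.8·0.1325 + 0.45·0.8675) ≈ 0.2136
After the subject-line classifier='pass': P(spam) = 0.15·0.2136 / (0.15·0.2136 + 0.3·0.7864) ≈ 0.1196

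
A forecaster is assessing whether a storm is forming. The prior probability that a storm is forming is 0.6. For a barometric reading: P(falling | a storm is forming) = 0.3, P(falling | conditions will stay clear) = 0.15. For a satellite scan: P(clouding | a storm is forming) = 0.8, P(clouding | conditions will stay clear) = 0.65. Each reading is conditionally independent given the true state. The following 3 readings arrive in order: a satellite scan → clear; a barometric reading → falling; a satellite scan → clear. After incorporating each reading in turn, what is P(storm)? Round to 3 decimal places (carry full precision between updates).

0.495

Each posterior becomes the prior for the next update.
After a satellite scan='clear': P(storm) = 0.2·0.6000 / (0.2·0.6000 + 0.35·0.4000) ≈ 0.4615
After a barometric reading='falling': P(storm) = 0.3·0.4615 / (0.3·0.4615 + 0.15·0.5385) ≈ 0.6316
After a satellite scan='clear': P(storm) = 0.2·0.6316 / (0.2·0.6316 + 0.35·0.3684) ≈ 0.4948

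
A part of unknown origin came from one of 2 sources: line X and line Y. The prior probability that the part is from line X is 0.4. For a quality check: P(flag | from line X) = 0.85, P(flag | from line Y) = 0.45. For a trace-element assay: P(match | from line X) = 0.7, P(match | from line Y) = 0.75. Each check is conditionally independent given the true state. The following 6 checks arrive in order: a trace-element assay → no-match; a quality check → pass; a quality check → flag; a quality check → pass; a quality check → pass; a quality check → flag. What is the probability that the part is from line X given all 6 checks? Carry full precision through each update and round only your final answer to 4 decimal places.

After a trace-element assay='no-match': P(line X) = 0.3·0.4000 / (0.3·0.4000 + 0.25·0.6000) ≈ 0.4444
After a quality check='pass': P(line X) = 0.15·0.4444 / (0.15·0.4444 + 0.55·0.5556) ≈ 0.1791
After a quality check='flag': P(line X) = 0.85·0.1791 / (0.85·0.1791 + 0.45·0.8209) ≈ 0.2918
After a quality check='pass': P(line X) = 0.15·0.2918 / (0.15·0.2918 + 0.55·0.7082) ≈ 0.1010
After a quality check='pass': P(line X) = 0.15·0.1010 / (0.15·0.1010 + 0.55·0.8990) ≈ 0.0297
After a quality check='flag': P(line X) = 0.85·0.0297 / (0.85·0.0297 + 0.45·0.9703) ≈ 0.0547

0.0547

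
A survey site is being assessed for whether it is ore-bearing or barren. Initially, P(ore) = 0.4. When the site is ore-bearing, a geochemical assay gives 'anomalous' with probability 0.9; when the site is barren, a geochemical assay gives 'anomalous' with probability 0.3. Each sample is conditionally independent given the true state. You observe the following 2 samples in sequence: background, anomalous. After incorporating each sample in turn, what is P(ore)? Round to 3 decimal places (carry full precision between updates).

0.222

Each posterior becomes the prior for the next update.
After 'background': P(ore) = 0.1·0.4000 / (0.1·0.4000 + 0.7·0.6000) ≈ 0.0870
After 'anomalous': P(ore) = 0.9·0.0870 / (0.9·0.0870 + 0.3·0.9130) ≈ 0.2222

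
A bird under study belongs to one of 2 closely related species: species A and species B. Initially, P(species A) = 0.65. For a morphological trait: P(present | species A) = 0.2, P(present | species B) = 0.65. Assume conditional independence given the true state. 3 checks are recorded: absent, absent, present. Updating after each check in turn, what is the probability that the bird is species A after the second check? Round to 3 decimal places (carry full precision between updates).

Each posterior becomes the prior for the next update.
After 'absent': P(species A) = 0.8·0.6500 / (0.8·0.6500 + 0.35·0.3500) ≈ 0.8093
After 'absent': P(species A) = 0.8·0.8093 / (0.8·0.8093 + 0.35·0.1907) ≈ 0.9066

0.907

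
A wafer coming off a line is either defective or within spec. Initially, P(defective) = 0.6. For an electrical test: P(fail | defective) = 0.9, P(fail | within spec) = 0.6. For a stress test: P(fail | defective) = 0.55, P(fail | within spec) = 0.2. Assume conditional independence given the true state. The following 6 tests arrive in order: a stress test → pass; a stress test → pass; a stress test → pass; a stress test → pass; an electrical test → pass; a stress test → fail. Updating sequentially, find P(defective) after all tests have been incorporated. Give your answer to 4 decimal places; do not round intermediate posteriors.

After a stress test='pass': P(defective) = 0.45·0.6000 / (0.45·0.6000 + 0.8·0.4000) ≈ 0.4576
After a stress test='pass': P(defective) = 0.45·0.4576 / (0.45·0.4576 + 0.8·0.5424) ≈ 0.3219
After a stress test='pass': P(defective) = 0.45·0.3219 / (0.45·0.3219 + 0.8·0.6781) ≈ 0.2107
After a stress test='pass': P(defective) = 0.45·0.2107 / (0.45·0.2107 + 0.8·0.7893) ≈ 0.1306
After an electrical test='pass': P(defective) = 0.1·0.1306 / (0.1·0.1306 + 0.4·0.8694) ≈ 0.0362
After a stress test='fail': P(defective) = 0.55·0.0362 / (0.55·0.0362 + 0.2·0.9638) ≈ 0.0936

0.0936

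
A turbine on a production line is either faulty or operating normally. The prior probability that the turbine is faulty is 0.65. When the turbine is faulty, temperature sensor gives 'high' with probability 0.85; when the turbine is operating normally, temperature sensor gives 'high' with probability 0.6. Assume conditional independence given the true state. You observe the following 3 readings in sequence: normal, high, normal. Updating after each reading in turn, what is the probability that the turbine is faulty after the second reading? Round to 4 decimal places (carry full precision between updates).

Each posterior becomes the prior for the next update.
After 'normal': P(faulty) = 0.15·0.6500 / (0.15·0.6500 + 0.4·0.3500) ≈ 0.4105
After 'high': P(faulty) = 0.85·0.4105 / (0.85·0.4105 + 0.6·0.5895) ≈ 0.4966

0.4966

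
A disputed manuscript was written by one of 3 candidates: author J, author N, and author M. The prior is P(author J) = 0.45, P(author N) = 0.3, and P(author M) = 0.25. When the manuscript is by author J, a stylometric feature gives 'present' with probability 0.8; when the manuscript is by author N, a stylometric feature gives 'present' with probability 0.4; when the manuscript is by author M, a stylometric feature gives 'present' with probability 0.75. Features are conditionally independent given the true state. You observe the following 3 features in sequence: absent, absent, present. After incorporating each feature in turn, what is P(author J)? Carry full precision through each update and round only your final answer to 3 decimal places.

0.208

After 'absent': normaliser = 0.2·0.4500 + 0.6·0.3000 + 0.25·0.2500; P(author J) ≈ 0.2707, P(author N) ≈ 0.5414, P(author M) ≈ 0.1880
After 'absent': normaliser = 0.2·0.2707 + 0.6·0.5414 + 0.25·0.1880; P(author J) ≈ 0.1271, P(author N) ≈ 0.7626, P(author M) ≈ 0.1103
After 'present': normaliser = 0.8·0.1271 + 0.4·0.7626 + 0.75·0.1103; P(author J) ≈ 0.2077, P(author N) ≈ 0.6232, P(author M) ≈ 0.1691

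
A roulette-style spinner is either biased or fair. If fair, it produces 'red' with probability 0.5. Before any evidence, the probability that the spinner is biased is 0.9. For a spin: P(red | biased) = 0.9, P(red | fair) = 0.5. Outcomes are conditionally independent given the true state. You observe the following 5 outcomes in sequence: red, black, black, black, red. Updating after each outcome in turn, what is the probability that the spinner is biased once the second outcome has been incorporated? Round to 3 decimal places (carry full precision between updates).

After 'red': P(biased) = 0.9·0.9000 / (0.9·0.9000 + 0.5·0.1000) ≈ 0.9419
After 'black': P(biased) = 0.1·0.9419 / (0.1·0.9419 + 0.5·0.0581) ≈ 0.7642

0.764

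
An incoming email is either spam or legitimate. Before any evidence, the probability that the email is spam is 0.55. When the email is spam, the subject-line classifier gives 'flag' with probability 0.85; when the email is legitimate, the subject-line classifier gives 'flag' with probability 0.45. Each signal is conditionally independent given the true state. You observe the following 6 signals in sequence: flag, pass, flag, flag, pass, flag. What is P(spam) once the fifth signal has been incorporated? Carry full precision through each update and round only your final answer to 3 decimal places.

0.380

Each posterior becomes the prior for the next update.
After 'flag': P(spam) = 0.85·0.5500 / (0.85·0.5500 + 0.45·0.4500) ≈ 0.6978
After 'pass': P(spam) = 0.15·0.6978 / (0.15·0.6978 + 0.55·0.3022) ≈ 0.3864
After 'flag': P(spam) = 0.85·0.3864 / (0.85·0.3864 + 0.45·0.6136) ≈ 0.5432
After 'flag': P(spam) = 0.85·0.5432 / (0.85·0.5432 + 0.45·0.4568) ≈ 0.6920
After 'pass': P(spam) = 0.15·0.6920 / (0.15·0.6920 + 0.55·0.3080) ≈ 0.3799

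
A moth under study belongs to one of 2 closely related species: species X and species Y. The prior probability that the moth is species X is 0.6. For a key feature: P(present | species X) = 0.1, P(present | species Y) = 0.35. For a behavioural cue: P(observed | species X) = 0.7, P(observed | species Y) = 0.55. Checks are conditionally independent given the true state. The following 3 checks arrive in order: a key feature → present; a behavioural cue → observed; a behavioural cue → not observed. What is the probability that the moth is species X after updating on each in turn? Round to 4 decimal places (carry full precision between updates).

After a key feature='present': P(species X) = 0.1·0.6000 / (0.1·0.6000 + 0.35·0.4000) ≈ 0.3000
After a behavioural cue='observed': P(species X) = 0.7·0.3000 / (0.7·0.3000 + 0.55·0.7000) ≈ 0.3529
After a behavioural cue='not observed': P(species X) = 0.3·0.3529 / (0.3·0.3529 + 0.45·0.6471) ≈ 0.2667

0.2667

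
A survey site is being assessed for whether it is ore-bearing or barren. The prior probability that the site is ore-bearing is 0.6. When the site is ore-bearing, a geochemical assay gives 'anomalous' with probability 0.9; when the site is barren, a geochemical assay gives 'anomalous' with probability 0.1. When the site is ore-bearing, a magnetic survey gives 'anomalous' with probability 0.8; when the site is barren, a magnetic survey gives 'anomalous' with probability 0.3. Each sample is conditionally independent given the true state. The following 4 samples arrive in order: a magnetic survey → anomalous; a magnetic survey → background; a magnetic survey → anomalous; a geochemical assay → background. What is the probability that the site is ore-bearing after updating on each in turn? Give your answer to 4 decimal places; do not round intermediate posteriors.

0.2530

Each posterior becomes the prior for the next update.
After a magnetic survey='anomalous': P(ore) = 0.8·0.6000 / (0.8·0.6000 + 0.3·0.4000) ≈ 0.8000
After a magnetic survey='background': P(ore) = 0.2·0.8000 / (0.2·0.8000 + 0.7·0.2000) ≈ 0.5333
After a magnetic survey='anomalous': P(ore) = 0.8·0.5333 / (0.8·0.5333 + 0.3·0.4667) ≈ 0.7529
After a geochemical assay='background': P(ore) = 0.1·0.7529 / (0.1·0.7529 + 0.9·0.2471) ≈ 0.2530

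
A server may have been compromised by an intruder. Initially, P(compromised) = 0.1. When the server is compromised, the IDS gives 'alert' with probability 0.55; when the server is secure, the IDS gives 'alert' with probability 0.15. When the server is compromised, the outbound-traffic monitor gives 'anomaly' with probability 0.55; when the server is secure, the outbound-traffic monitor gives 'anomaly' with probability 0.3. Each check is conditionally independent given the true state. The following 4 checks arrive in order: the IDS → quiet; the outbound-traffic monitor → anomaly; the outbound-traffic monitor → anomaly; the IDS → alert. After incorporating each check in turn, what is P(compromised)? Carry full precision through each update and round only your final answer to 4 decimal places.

Each posterior becomes the prior for the next update.
After the IDS='quiet': P(compromised) = 0.45·0.1000 / (0.45·0.1000 + 0.85·0.9000) ≈ 0.0556
After the outbound-traffic monitor='anomaly': P(compromised) = 0.55·0.0556 / (0.55·0.0556 + 0.3·0.9444) ≈ 0.0973
After the outbound-traffic monitor='anomaly': P(compromised) = 0.55·0.0973 / (0.55·0.0973 + 0.3·0.9027) ≈ 0.1651
After the IDS='alert': P(compromised) = 0.55·0.1651 / (0.55·0.1651 + 0.15·0.8349) ≈ 0.4203

0.4203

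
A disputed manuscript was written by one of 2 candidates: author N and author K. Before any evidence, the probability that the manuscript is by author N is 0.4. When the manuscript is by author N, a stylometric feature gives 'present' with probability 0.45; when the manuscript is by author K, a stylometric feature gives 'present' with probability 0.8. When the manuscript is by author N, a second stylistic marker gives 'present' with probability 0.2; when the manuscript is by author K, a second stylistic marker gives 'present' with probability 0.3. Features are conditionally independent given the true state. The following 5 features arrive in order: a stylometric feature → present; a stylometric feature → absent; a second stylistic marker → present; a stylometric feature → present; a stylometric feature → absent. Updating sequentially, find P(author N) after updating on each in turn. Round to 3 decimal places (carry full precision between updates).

Apply Bayes' rule sequentially, carrying P(author N) forward.
After a stylometric feature='present': P(author N) = 0.45·0.4000 / (0.45·0.4000 + 0.8·0.6000) ≈ 0.2727
After a stylometric feature='absent': P(author N) = 0.55·0.2727 / (0.55·0.2727 + 0.2·0.7273) ≈ 0.5077
After a second stylistic marker='present': P(author N) = 0.2·0.5077 / (0.2·0.5077 + 0.3·0.4923) ≈ 0.4074
After a stylometric feature='present': P(author N) = 0.45·0.4074 / (0.45·0.4074 + 0.8·0.5926) ≈ 0.2789
After a stylometric feature='absent': P(author N) = 0.55·0.2789 / (0.55·0.2789 + 0.2·0.7211) ≈ 0.5154

0.515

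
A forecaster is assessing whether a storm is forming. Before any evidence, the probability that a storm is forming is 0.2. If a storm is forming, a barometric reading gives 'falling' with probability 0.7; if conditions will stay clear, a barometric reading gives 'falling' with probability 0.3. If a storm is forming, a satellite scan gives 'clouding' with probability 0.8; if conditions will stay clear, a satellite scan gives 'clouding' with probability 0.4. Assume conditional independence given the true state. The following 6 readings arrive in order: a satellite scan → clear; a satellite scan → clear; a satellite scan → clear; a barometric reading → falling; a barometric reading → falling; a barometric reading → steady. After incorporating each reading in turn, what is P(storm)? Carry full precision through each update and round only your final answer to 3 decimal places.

0.021

Each posterior becomes the prior for the next update.
After a satellite scan='clear': P(storm) = 0.2·0.2000 / (0.2·0.2000 + 0.6·0.8000) ≈ 0.0769
After a satellite scan='clear': P(storm) = 0.2·0.0769 / (0.2·0.0769 + 0.6·0.9231) ≈ 0.0270
After a satellite scan='clear': P(storm) = 0.2·0.0270 / (0.2·0.0270 + 0.6·0.9730) ≈ 0.0092
After a barometric reading='falling': P(storm) = 0.7·0.0092 / (0.7·0.0092 + 0.3·0.9908) ≈ 0.0211
After a barometric reading='falling': P(storm) = 0.7·0.0211 / (0.7·0.0211 + 0.3·0.9789) ≈ 0.0480
After a barometric reading='steady': P(storm) = 0.3·0.0480 / (0.3·0.0480 + 0.7·0.9520) ≈ 0.0211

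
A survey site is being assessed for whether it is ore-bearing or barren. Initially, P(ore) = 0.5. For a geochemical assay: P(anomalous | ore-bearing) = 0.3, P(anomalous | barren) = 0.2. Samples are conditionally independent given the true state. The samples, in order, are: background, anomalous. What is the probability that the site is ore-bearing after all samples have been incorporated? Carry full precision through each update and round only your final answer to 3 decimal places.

0.568

After 'background': P(ore) = 0.7·0.5000 / (0.7·0.5000 + 0.8·0.5000) ≈ 0.4667
After 'anomalous': P(ore) = 0.3·0.4667 / (0.3·0.4667 + 0.2·0.5333) ≈ 0.5676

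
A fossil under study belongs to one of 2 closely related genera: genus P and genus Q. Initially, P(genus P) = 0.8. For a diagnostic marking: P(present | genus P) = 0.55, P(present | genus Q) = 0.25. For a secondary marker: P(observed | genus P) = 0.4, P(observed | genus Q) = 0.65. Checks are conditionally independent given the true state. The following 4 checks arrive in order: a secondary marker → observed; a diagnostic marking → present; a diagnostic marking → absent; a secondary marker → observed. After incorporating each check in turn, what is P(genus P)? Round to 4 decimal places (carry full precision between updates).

After a secondary marker='observed': P(genus P) = 0.4·0.8000 / (0.4·0.8000 + 0.65·0.2000) ≈ 0.7111
After a diagnostic marking='present': P(genus P) = 0.55·0.7111 / (0.55·0.7111 + 0.25·0.2889) ≈ 0.8441
After a diagnostic marking='absent': P(genus P) = 0.45·0.8441 / (0.45·0.8441 + 0.75·0.1559) ≈ 0.7647
After a secondary marker='observed': P(genus P) = 0.4·0.7647 / (0.4·0.7647 + 0.65·0.2353) ≈ 0.6666

0.6666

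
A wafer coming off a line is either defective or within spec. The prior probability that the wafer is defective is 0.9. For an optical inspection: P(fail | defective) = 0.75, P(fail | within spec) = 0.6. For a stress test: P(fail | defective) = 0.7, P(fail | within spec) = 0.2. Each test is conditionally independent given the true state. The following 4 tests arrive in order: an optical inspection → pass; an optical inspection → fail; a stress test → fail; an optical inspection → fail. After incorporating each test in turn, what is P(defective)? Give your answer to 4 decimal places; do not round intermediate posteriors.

After an optical inspection='pass': P(defective) = 0.25·0.9000 / (0.25·0.9000 + 0.4·0.1000) ≈ 0.8491
After an optical inspection='fail': P(defective) = 0.75·0.8491 / (0.75·0.8491 + 0.6·0.1509) ≈ 0.8755
After a stress test='fail': P(defective) = 0.7·0.8755 / (0.7·0.8755 + 0.2·0.1245) ≈ 0.9610
After an optical inspection='fail': P(defective) = 0.75·0.9610 / (0.75·0.9610 + 0.6·0.0390) ≈ 0.9685

0.9685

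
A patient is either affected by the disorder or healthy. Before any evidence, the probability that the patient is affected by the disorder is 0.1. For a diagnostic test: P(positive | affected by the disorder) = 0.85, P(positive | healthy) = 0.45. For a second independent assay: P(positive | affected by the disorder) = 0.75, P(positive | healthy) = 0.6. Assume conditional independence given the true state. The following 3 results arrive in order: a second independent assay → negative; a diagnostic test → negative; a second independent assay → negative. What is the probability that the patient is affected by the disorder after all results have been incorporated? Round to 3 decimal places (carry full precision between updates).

0.012

After a second independent assay='negative': P(affected) = 0.25·0.1000 / (0.25·0.1000 + 0.4·0.9000) ≈ 0.0649
After a diagnostic test='negative': P(affected) = 0.15·0.0649 / (0.15·0.0649 + 0.55·0.9351) ≈ 0.0186
After a second independent assay='negative': P(affected) = 0.25·0.0186 / (0.25·0.0186 + 0.4·0.9814) ≈ 0.0117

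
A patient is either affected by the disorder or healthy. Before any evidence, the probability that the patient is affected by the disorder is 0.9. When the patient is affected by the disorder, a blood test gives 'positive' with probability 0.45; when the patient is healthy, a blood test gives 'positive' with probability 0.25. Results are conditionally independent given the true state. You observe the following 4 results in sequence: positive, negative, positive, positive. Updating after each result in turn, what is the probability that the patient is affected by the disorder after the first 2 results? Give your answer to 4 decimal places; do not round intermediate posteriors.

0.9224

After 'positive': P(affected) = 0.45·0.9000 / (0.45·0.9000 + 0.25·0.1000) ≈ 0.9419
After 'negative': P(affected) = 0.55·0.9419 / (0.55·0.9419 + 0.75·0.0581) ≈ 0.9224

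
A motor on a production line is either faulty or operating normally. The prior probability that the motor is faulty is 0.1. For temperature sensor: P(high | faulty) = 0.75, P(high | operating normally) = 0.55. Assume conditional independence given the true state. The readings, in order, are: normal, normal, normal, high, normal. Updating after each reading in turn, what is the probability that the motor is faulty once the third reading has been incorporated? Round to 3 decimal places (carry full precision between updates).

0.019

After 'normal': P(faulty) = 0.25·0.1000 / (0.25·0.1000 + 0.45·0.9000) ≈ 0.0581
After 'normal': P(faulty) = 0.25·0.0581 / (0.25·0.0581 + 0.45·0.9419) ≈ 0.0332
After 'normal': P(faulty) = 0.25·0.0332 / (0.25·0.0332 + 0.45·0.9668) ≈ 0.0187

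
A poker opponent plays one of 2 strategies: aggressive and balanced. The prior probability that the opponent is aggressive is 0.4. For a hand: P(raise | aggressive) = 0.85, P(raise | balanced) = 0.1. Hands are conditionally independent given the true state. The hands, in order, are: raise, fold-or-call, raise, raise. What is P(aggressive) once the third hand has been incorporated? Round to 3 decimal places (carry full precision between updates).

0.889

Apply Bayes' rule sequentially, carrying P(aggressive) forward.
After 'raise': P(aggressive) = 0.85·0.4000 / (0.85·0.4000 + 0.1·0.6000) ≈ 0.8500
After 'fold-or-call': P(aggressive) = 0.15·0.8500 / (0.15·0.8500 + 0.9·0.1500) ≈ 0.4857
After 'raise': P(aggressive) = 0.85·0.4857 / (0.85·0.4857 + 0.1·0.5143) ≈ 0.8892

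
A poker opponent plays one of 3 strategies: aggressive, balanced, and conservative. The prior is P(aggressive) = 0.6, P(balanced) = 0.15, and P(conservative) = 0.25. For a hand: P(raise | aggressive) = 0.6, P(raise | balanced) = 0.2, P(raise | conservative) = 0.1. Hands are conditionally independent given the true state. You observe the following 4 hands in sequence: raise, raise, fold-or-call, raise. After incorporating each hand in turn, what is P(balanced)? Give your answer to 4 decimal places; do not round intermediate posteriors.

0.0181

Apply Bayes' rule sequentially, carrying P(balanced) forward.
After 'raise': normaliser = 0.6·0.6000 + 0.2·0.1500 + 0.1·0.2500; P(aggressive) ≈ 0.8675, P(balanced) ≈ 0.0723, P(conservative) ≈ 0.0602
After 'raise': normaliser = 0.6·0.8675 + 0.2·0.0723 + 0.1·0.0602; P(aggressive) ≈ 0.9621, P(balanced) ≈ 0.0267, P(conservative) ≈ 0.0111
After 'fold-or-call': normaliser = 0.4·0.9621 + 0.8·0.0267 + 0.9·0.0111; P(aggressive) ≈ 0.9246, P(balanced) ≈ 0.0514, P(conservative) ≈ 0.0241
After 'raise': normaliser = 0.6·0.9246 + 0.2·0.0514 + 0.1·0.0241; P(aggressive) ≈ 0.9777, P(balanced) ≈ 0.0181, P(conservative) ≈ 0.0042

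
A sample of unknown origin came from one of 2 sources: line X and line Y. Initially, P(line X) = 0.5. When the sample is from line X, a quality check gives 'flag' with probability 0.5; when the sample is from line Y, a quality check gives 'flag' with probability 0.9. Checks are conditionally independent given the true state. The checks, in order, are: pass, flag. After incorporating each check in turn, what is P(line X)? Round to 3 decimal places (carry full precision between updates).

0.735

After 'pass': P(line X) = 0.5·0.5000 / (0.5·0.5000 + 0.1·0.5000) ≈ 0.8333
After 'flag': P(line X) = 0.5·0.8333 / (0.5·0.8333 + 0.9·0.1667) ≈ 0.7353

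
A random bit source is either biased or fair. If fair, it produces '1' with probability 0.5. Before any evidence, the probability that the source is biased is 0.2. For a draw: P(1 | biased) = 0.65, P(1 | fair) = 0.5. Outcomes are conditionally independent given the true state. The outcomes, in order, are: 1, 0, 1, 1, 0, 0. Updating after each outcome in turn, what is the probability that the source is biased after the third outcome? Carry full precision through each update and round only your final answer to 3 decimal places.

After '1': P(biased) = 0.65·0.2000 / (0.65·0.2000 + 0.5·0.8000) ≈ 0.2453
After '0': P(biased) = 0.35·0.2453 / (0.35·0.2453 + 0.5·0.7547) ≈ 0.1853
After '1': P(biased) = 0.65·0.1853 / (0.65·0.1853 + 0.5·0.8147) ≈ 0.2282

0.228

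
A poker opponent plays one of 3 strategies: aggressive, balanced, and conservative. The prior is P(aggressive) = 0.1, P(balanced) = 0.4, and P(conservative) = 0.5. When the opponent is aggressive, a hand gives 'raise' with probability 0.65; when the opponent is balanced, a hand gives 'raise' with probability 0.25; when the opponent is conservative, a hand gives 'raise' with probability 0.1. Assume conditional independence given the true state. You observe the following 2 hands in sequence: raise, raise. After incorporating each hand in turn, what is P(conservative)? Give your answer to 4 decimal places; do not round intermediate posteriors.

0.0692

After 'raise': normaliser = 0.65·0.1000 + 0.25·0.4000 + 0.1·0.5000; P(aggressive) ≈ 0.3023, P(balanced) ≈ 0.4651, P(conservative) ≈ 0.2326
After 'raise': normaliser = 0.65·0.3023 + 0.25·0.4651 + 0.1·0.2326; P(aggressive) ≈ 0.5848, P(balanced) ≈ 0.3460, P(conservative) ≈ 0.0692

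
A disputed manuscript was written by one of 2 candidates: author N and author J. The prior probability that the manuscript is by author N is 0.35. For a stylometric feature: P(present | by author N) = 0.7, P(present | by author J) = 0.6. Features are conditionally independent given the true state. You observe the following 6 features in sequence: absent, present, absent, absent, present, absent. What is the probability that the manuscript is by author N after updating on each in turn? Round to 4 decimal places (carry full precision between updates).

0.1882

After 'absent': P(author N) = 0.3·0.3500 / (0.3·0.3500 + 0.4·0.6500) ≈ 0.2877
After 'present': P(author N) = 0.7·0.2877 / (0.7·0.2877 + 0.6·0.7123) ≈ 0.3203
After 'absent': P(author N) = 0.3·0.3203 / (0.3·0.3203 + 0.4·0.6797) ≈ 0.2611
After 'absent': P(author N) = 0.3·0.2611 / (0.3·0.2611 + 0.4·0.7389) ≈ 0.2095
After 'present': P(author N) = 0.7·0.2095 / (0.7·0.2095 + 0.6·0.7905) ≈ 0.2362
After 'absent': P(author N) = 0.3·0.2362 / (0.3·0.2362 + 0.4·0.7638) ≈ 0.1882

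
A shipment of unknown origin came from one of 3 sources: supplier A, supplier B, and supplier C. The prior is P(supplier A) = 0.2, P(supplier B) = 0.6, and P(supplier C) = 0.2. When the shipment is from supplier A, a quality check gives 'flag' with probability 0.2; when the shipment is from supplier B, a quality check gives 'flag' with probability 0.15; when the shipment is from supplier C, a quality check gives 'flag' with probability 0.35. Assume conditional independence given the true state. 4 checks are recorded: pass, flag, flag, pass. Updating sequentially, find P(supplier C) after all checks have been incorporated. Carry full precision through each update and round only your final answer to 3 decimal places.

0.410

After 'pass': normaliser = 0.8·0.2000 + 0.85·0.6000 + 0.65·0.2000; P(supplier A) ≈ 0.2000, P(supplier B) ≈ 0.6375, P(supplier C) ≈ 0.1625
After 'flag': normaliser = 0.2·0.2000 + 0.15·0.6375 + 0.35·0.1625; P(supplier A) ≈ 0.2078, P(supplier B) ≈ 0.4968, P(supplier C) ≈ 0.2955
After 'flag': normaliser = 0.2·0.2078 + 0.15·0.4968 + 0.35·0.2955; P(supplier A) ≈ 0.1893, P(supplier B) ≈ 0.3395, P(supplier C) ≈ 0.4712
After 'pass': normaliser = 0.8·0.1893 + 0.85·0.3395 + 0.65·0.4712; P(supplier A) ≈ 0.2030, P(supplier B) ≈ 0.3867, P(supplier C) ≈ 0.4104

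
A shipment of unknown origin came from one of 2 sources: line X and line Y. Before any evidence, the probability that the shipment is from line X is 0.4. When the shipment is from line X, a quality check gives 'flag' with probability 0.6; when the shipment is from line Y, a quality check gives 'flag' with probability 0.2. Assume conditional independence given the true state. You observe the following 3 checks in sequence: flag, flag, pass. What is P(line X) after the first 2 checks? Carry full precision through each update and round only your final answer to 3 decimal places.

0.857

Each posterior becomes the prior for the next update.
After 'flag': P(line X) = 0.6·0.4000 / (0.6·0.4000 + 0.2·0.6000) ≈ 0.6667
After 'flag': P(line X) = 0.6·0.6667 / (0.6·0.6667 + 0.2·0.3333) ≈ 0.8571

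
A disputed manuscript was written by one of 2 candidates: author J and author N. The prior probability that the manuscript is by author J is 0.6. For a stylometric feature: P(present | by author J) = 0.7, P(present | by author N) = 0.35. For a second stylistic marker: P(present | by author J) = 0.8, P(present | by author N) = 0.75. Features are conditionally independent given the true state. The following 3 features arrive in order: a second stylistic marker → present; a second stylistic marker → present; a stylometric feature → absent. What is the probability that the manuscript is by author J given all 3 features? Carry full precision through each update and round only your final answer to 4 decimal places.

After a second stylistic marker='present': P(author J) = 0.8·0.6000 / (0.8·0.6000 + 0.75·0.4000) ≈ 0.6154
After a second stylistic marker='present': P(author J) = 0.8·0.6154 / (0.8·0.6154 + 0.75·0.3846) ≈ 0.6305
After a stylometric feature='absent': P(author J) = 0.3·0.6305 / (0.3·0.6305 + 0.65·0.3695) ≈ 0.4406

0.4406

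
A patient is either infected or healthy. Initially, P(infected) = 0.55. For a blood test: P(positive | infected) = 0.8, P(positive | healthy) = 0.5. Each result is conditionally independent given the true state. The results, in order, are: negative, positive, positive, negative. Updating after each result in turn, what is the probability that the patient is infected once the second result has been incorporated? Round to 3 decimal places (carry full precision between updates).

0.439

After 'negative': P(infected) = 0.2·0.5500 / (0.2·0.5500 + 0.5·0.4500) ≈ 0.3284
After 'positive': P(infected) = 0.8·0.3284 / (0.8·0.3284 + 0.5·0.6716) ≈ 0.4389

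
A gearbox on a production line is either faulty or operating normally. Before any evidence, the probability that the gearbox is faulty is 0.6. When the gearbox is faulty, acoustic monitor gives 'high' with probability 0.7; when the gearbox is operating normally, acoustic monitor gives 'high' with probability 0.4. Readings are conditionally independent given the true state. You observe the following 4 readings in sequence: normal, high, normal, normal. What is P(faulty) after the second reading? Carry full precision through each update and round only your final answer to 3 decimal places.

0.568

After 'normal': P(faulty) = 0.3·0.6000 / (0.3·0.6000 + 0.6·0.4000) ≈ 0.4286
After 'high': P(faulty) = 0.7·0.4286 / (0.7·0.4286 + 0.4·0.5714) ≈ 0.5676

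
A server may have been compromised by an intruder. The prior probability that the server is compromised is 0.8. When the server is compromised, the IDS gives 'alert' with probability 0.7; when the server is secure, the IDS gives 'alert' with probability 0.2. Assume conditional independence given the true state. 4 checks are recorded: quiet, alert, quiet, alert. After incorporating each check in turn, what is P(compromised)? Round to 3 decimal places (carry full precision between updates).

After 'quiet': P(compromised) = 0.3·0.8000 / (0.3·0.8000 + 0.8·0.2000) ≈ 0.6000
After 'alert': P(compromised) = 0.7·0.6000 / (0.7·0.6000 + 0.2·0.4000) ≈ 0.8400
After 'quiet': P(compromised) = 0.3·0.8400 / (0.3·0.8400 + 0.8·0.1600) ≈ 0.6632
After 'alert': P(compromised) = 0.7·0.6632 / (0.7·0.6632 + 0.2·0.3368) ≈ 0.8733

0.873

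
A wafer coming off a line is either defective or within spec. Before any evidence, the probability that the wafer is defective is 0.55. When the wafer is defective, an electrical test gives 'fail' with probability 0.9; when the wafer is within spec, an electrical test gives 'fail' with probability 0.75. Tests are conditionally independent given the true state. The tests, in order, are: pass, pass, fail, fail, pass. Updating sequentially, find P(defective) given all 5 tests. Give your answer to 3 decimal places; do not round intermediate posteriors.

After 'pass': P(defective) = 0.1·0.5500 / (0.1·0.5500 + 0.25·0.4500) ≈ 0.3284
After 'pass': P(defective) = 0.1·0.3284 / (0.1·0.3284 + 0.25·0.6716) ≈ 0.1636
After 'fail': P(defective) = 0.9·0.1636 / (0.9·0.1636 + 0.75·0.8364) ≈ 0.1901
After 'fail': P(defective) = 0.9·0.1901 / (0.9·0.1901 + 0.75·0.8099) ≈ 0.2197
After 'pass': P(defective) = 0.1·0.2197 / (0.1·0.2197 + 0.25·0.7803) ≈ 0.1012

0.101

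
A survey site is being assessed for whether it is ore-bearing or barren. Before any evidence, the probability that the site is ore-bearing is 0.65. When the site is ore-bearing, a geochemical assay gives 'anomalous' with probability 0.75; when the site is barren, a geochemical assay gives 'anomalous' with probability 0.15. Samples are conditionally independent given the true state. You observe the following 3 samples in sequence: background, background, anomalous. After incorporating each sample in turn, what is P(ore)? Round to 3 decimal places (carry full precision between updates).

0.445

After 'background': P(ore) = 0.25·0.6500 / (0.25·0.6500 + 0.85·0.3500) ≈ 0.3533
After 'background': P(ore) = 0.25·0.3533 / (0.25·0.3533 + 0.85·0.6467) ≈ 0.1384
After 'anomalous': P(ore) = 0.75·0.1384 / (0.75·0.1384 + 0.15·0.8616) ≈ 0.4454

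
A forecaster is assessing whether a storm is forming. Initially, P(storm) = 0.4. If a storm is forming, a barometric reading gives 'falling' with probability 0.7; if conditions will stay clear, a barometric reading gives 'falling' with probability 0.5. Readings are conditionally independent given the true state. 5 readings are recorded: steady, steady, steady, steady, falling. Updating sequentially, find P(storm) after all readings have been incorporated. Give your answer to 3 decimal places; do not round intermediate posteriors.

After 'steady': P(storm) = 0.3·0.4000 / (0.3·0.4000 + 0.5·0.6000) ≈ 0.2857
After 'steady': P(storm) = 0.3·0.2857 / (0.3·0.2857 + 0.5·0.7143) ≈ 0.1935
After 'steady': P(storm) = 0.3·0.1935 / (0.3·0.1935 + 0.5·0.8065) ≈ 0.1259
After 'steady': P(storm) = 0.3·0.1259 / (0.3·0.1259 + 0.5·0.8741) ≈ 0.0795
After 'falling': P(storm) = 0.7·0.0795 / (0.7·0.0795 + 0.5·0.9205) ≈ 0.1079

0.108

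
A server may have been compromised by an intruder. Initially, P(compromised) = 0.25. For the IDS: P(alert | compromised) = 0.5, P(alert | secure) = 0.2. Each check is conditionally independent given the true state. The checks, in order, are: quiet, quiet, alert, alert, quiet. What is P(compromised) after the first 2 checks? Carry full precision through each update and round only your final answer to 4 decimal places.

Apply Bayes' rule sequentially, carrying P(compromised) forward.
After 'quiet': P(compromised) = 0.5·0.2500 / (0.5·0.2500 + 0.8·0.7500) ≈ 0.1724
After 'quiet': P(compromised) = 0.5·0.1724 / (0.5·0.1724 + 0.8·0.8276) ≈ 0.1152

0.1152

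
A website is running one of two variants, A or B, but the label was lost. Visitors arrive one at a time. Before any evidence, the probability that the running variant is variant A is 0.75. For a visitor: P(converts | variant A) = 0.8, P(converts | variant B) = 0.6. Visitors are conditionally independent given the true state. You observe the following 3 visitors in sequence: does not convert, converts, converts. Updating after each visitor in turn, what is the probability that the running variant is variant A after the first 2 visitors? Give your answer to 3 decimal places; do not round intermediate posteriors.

After 'does not convert': P(A) = 0.2·0.7500 / (0.2·0.7500 + 0.4·0.2500) ≈ 0.6000
After 'converts': P(A) = 0.8·0.6000 / (0.8·0.6000 + 0.6·0.4000) ≈ 0.6667

0.667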